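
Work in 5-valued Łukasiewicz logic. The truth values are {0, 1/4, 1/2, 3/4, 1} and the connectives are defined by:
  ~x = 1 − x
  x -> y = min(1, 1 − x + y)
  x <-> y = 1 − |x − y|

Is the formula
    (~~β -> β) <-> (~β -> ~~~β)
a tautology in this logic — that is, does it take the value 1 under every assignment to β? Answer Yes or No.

Yes

β = 0 ↦ 1
β = 1/4 ↦ 1
β = 1/2 ↦ 1
β = 3/4 ↦ 1
β = 1 ↦ 1
Every assignment gives a value ≥ 1.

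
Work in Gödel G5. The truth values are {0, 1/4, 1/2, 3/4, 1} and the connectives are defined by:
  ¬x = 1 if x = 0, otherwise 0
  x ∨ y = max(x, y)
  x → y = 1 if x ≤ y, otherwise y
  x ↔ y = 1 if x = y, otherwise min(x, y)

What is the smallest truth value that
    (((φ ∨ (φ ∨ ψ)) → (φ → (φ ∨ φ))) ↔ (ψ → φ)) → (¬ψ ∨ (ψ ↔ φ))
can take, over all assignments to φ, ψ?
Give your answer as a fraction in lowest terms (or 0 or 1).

Take φ = 1/2, ψ = 1/4:
φ ∨ ψ = 1/2 ∨ 1/4 = 1/2
φ ∨ (φ ∨ ψ) = 1/2 ∨ 1/2 = 1/2
φ ∨ φ = 1/2 ∨ 1/2 = 1/2
φ → (φ ∨ φ) = 1/2 → 1/2 = 1
(φ ∨ (φ ∨ ψ)) → (φ → (φ ∨ φ)) = 1/2 → 1 = 1
ψ → φ = 1/4 → 1/2 = 1
((φ ∨ (φ ∨ ψ)) → (φ → (φ ∨ φ))) ↔ (ψ → φ) = 1 ↔ 1 = 1
¬ψ = ¬1/4 = 0
ψ ↔ φ = 1/4 ↔ 1/2 = 1/4
¬ψ ∨ (ψ ↔ φ) = 0 ∨ 1/4 = 1/4
(((φ ∨ (φ ∨ ψ)) → (φ → (φ ∨ φ))) ↔ (ψ → φ)) → (¬ψ ∨ (ψ ↔ φ)) = 1 → 1/4 = 1/4
No assignment yields a value below 1/4, so this is the minimum.

1/4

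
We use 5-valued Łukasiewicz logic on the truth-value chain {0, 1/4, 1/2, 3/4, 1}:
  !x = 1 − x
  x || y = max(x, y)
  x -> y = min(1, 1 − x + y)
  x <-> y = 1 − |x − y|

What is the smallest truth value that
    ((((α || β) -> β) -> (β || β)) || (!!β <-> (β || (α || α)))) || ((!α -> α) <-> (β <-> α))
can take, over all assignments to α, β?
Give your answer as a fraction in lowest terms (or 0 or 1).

1/2

Take α = 1/2, β = 0:
α || β = 1/2 || 0 = 1/2
(α || β) -> β = 1/2 -> 0 = 1/2
β || β = 0 || 0 = 0
((α || β) -> β) -> (β || β) = 1/2 -> 0 = 1/2
!β = !0 = 1
!!β = !1 = 0
α || α = 1/2 || 1/2 = 1/2
β || (α || α) = 0 || 1/2 = 1/2
!!β <-> (β || (α || α)) = 0 <-> 1/2 = 1/2
(((α || β) -> β) -> (β || β)) || (!!β <-> (β || (α || α))) = 1/2 || 1/2 = 1/2
!α = !1/2 = 1/2
!α -> α = 1/2 -> 1/2 = 1
β <-> α = 0 <-> 1/2 = 1/2
(!α -> α) <-> (β <-> α) = 1 <-> 1/2 = 1/2
((((α || β) -> β) -> (β || β)) || (!!β <-> (β || (α || α)))) || ((!α -> α) <-> (β <-> α)) = 1/2 || 1/2 = 1/2
No assignment yields a value below 1/2, so this is the minimum.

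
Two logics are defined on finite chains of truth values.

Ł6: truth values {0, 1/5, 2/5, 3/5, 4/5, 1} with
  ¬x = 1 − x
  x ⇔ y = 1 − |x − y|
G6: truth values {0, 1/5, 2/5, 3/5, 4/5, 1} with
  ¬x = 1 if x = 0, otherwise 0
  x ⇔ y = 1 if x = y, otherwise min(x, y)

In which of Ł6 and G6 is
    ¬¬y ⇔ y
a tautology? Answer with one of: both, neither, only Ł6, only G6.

In Ł6: every assignment gives 1 — tautology.
In G6: at y = 1/5 the value is 1/5 — not a tautology.

only Ł6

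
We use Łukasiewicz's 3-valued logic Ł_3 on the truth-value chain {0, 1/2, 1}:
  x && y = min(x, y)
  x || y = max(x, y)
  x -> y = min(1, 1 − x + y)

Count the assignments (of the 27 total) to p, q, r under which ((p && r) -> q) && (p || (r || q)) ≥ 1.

15

value 1: 15 assignments (counts)
value 1/2: 10 assignments
value 0: 2 assignments
So 15 of the 27 assignments meet the threshold.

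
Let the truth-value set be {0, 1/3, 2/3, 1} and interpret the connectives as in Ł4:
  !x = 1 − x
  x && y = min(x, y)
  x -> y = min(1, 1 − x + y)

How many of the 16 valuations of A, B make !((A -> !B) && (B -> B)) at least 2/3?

A = 0, B = 0 ↦ 0  <
A = 0, B = 1/3 ↦ 0  <
A = 0, B = 2/3 ↦ 0  <
A = 0, B = 1 ↦ 0  <
A = 1/3, B = 0 ↦ 0  <
A = 1/3, B = 1/3 ↦ 0  <
A = 1/3, B = 2/3 ↦ 0  <
A = 1/3, B = 1 ↦ 1/3  <
A = 2/3, B = 0 ↦ 0  <
A = 2/3, B = 1/3 ↦ 0  <
A = 2/3, B = 2/3 ↦ 1/3  <
A = 2/3, B = 1 ↦ 2/3  ≥
A = 1, B = 0 ↦ 0  <
A = 1, B = 1/3 ↦ 1/3  <
A = 1, B = 2/3 ↦ 2/3  ≥
A = 1, B = 1 ↦ 1  ≥
So 3 of the 16 assignments meet the threshold.

3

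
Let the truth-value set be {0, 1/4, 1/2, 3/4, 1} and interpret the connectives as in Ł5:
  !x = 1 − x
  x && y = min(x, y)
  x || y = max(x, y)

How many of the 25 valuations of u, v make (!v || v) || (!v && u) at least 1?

10

value 1: 10 assignments (counts)
value 3/4: 10 assignments
value 1/2: 5 assignments
So 10 of the 25 assignments meet the threshold.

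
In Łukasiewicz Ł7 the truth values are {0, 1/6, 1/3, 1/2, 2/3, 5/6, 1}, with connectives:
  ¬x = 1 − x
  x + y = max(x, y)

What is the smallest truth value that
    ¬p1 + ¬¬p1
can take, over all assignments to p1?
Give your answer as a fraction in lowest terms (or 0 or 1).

1/2

Take p1 = 1/2:
¬p1 = ¬1/2 = 1/2
¬p1 = ¬1/2 = 1/2
¬¬p1 = ¬1/2 = 1/2
¬p1 + ¬¬p1 = 1/2 + 1/2 = 1/2
No assignment yields a value below 1/2, so this is the minimum.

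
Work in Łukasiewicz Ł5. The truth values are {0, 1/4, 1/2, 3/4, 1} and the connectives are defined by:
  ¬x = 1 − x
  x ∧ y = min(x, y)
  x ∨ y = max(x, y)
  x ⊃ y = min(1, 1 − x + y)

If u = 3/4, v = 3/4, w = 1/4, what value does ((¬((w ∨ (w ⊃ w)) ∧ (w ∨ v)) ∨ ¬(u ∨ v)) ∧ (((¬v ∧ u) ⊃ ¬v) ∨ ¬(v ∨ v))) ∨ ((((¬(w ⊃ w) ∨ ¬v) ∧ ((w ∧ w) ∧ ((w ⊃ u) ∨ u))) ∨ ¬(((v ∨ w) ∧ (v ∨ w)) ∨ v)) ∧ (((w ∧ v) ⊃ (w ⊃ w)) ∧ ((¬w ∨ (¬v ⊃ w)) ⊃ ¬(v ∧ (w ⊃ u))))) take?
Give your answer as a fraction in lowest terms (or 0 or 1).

1/4

w ⊃ w = 1/4 ⊃ 1/4 = 1
w ∨ (w ⊃ w) = 1/4 ∨ 1 = 1
w ∨ v = 1/4 ∨ 3/4 = 3/4
(w ∨ (w ⊃ w)) ∧ (w ∨ v) = 1 ∧ 3/4 = 3/4
¬((w ∨ (w ⊃ w)) ∧ (w ∨ v)) = ¬3/4 = 1/4
u ∨ v = 3/4 ∨ 3/4 = 3/4
¬(u ∨ v) = ¬3/4 = 1/4
¬((w ∨ (w ⊃ w)) ∧ (w ∨ v)) ∨ ¬(u ∨ v) = 1/4 ∨ 1/4 = 1/4
¬v = ¬3/4 = 1/4
¬v ∧ u = 1/4 ∧ 3/4 = 1/4
¬v = ¬3/4 = 1/4
(¬v ∧ u) ⊃ ¬v = 1/4 ⊃ 1/4 = 1
v ∨ v = 3/4 ∨ 3/4 = 3/4
¬(v ∨ v) = ¬3/4 = 1/4
((¬v ∧ u) ⊃ ¬v) ∨ ¬(v ∨ v) = 1 ∨ 1/4 = 1
(¬((w ∨ (w ⊃ w)) ∧ (w ∨ v)) ∨ ¬(u ∨ v)) ∧ (((¬v ∧ u) ⊃ ¬v) ∨ ¬(v ∨ v)) = 1/4 ∧ 1 = 1/4
w ⊃ w = 1/4 ⊃ 1/4 = 1
¬(w ⊃ w) = ¬1 = 0
¬v = ¬3/4 = 1/4
¬(w ⊃ w) ∨ ¬v = 0 ∨ 1/4 = 1/4
w ∧ w = 1/4 ∧ 1/4 = 1/4
w ⊃ u = 1/4 ⊃ 3/4 = 1
(w ⊃ u) ∨ u = 1 ∨ 3/4 = 1
(w ∧ w) ∧ ((w ⊃ u) ∨ u) = 1/4 ∧ 1 = 1/4
(¬(w ⊃ w) ∨ ¬v) ∧ ((w ∧ w) ∧ ((w ⊃ u) ∨ u)) = 1/4 ∧ 1/4 = 1/4
v ∨ w = 3/4 ∨ 1/4 = 3/4
v ∨ w = 3/4 ∨ 1/4 = 3/4
(v ∨ w) ∧ (v ∨ w) = 3/4 ∧ 3/4 = 3/4
((v ∨ w) ∧ (v ∨ w)) ∨ v = 3/4 ∨ 3/4 = 3/4
¬(((v ∨ w) ∧ (v ∨ w)) ∨ v) = ¬3/4 = 1/4
((¬(w ⊃ w) ∨ ¬v) ∧ ((w ∧ w) ∧ ((w ⊃ u) ∨ u))) ∨ ¬(((v ∨ w) ∧ (v ∨ w)) ∨ v) = 1/4 ∨ 1/4 = 1/4
w ∧ v = 1/4 ∧ 3/4 = 1/4
w ⊃ w = 1/4 ⊃ 1/4 = 1
(w ∧ v) ⊃ (w ⊃ w) = 1/4 ⊃ 1 = 1
¬w = ¬1/4 = 3/4
¬v = ¬3/4 = 1/4
¬v ⊃ w = 1/4 ⊃ 1/4 = 1
¬w ∨ (¬v ⊃ w) = 3/4 ∨ 1 = 1
w ⊃ u = 1/4 ⊃ 3/4 = 1
v ∧ (w ⊃ u) = 3/4 ∧ 1 = 3/4
¬(v ∧ (w ⊃ u)) = ¬3/4 = 1/4
(¬w ∨ (¬v ⊃ w)) ⊃ ¬(v ∧ (w ⊃ u)) = 1 ⊃ 1/4 = 1/4
((w ∧ v) ⊃ (w ⊃ w)) ∧ ((¬w ∨ (¬v ⊃ w)) ⊃ ¬(v ∧ (w ⊃ u))) = 1 ∧ 1/4 = 1/4
(((¬(w ⊃ w) ∨ ¬v) ∧ ((w ∧ w) ∧ ((w ⊃ u) ∨ u))) ∨ ¬(((v ∨ w) ∧ (v ∨ w)) ∨ v)) ∧ (((w ∧ v) ⊃ (w ⊃ w)) ∧ ((¬w ∨ (¬v ⊃ w)) ⊃ ¬(v ∧ (w ⊃ u)))) = 1/4 ∧ 1/4 = 1/4
((¬((w ∨ (w ⊃ w)) ∧ (w ∨ v)) ∨ ¬(u ∨ v)) ∧ (((¬v ∧ u) ⊃ ¬v) ∨ ¬(v ∨ v))) ∨ ((((¬(w ⊃ w) ∨ ¬v) ∧ ((w ∧ w) ∧ ((w ⊃ u) ∨ u))) ∨ ¬(((v ∨ w) ∧ (v ∨ w)) ∨ v)) ∧ (((w ∧ v) ⊃ (w ⊃ w)) ∧ ((¬w ∨ (¬v ⊃ w)) ⊃ ¬(v ∧ (w ⊃ u))))) = 1/4 ∨ 1/4 = 1/4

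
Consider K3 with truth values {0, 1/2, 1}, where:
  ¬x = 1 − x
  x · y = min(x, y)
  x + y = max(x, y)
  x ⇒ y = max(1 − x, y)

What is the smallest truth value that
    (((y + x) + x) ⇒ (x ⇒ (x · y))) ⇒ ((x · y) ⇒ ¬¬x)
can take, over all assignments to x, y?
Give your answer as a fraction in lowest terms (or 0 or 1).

1/2

Take x = 1/2, y = 1/2:
y + x = 1/2 + 1/2 = 1/2
(y + x) + x = 1/2 + 1/2 = 1/2
x · y = 1/2 · 1/2 = 1/2
x ⇒ (x · y) = 1/2 ⇒ 1/2 = 1/2
((y + x) + x) ⇒ (x ⇒ (x · y)) = 1/2 ⇒ 1/2 = 1/2
x · y = 1/2 · 1/2 = 1/2
¬x = ¬1/2 = 1/2
¬¬x = ¬1/2 = 1/2
(x · y) ⇒ ¬¬x = 1/2 ⇒ 1/2 = 1/2
(((y + x) + x) ⇒ (x ⇒ (x · y))) ⇒ ((x · y) ⇒ ¬¬x) = 1/2 ⇒ 1/2 = 1/2
No assignment yields a value below 1/2, so this is the minimum.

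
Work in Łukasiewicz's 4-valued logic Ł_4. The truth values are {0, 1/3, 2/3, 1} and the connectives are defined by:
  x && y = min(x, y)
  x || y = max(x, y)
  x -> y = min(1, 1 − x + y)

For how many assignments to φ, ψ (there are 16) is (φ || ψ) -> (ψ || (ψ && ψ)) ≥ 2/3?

φ = 0, ψ = 0 ↦ 1  ≥
φ = 0, ψ = 1/3 ↦ 1  ≥
φ = 0, ψ = 2/3 ↦ 1  ≥
φ = 0, ψ = 1 ↦ 1  ≥
φ = 1/3, ψ = 0 ↦ 2/3  ≥
φ = 1/3, ψ = 1/3 ↦ 1  ≥
φ = 1/3, ψ = 2/3 ↦ 1  ≥
φ = 1/3, ψ = 1 ↦ 1  ≥
φ = 2/3, ψ = 0 ↦ 1/3  <
φ = 2/3, ψ = 1/3 ↦ 2/3  ≥
φ = 2/3, ψ = 2/3 ↦ 1  ≥
φ = 2/3, ψ = 1 ↦ 1  ≥
φ = 1, ψ = 0 ↦ 0  <
φ = 1, ψ = 1/3 ↦ 1/3  <
φ = 1, ψ = 2/3 ↦ 2/3  ≥
φ = 1, ψ = 1 ↦ 1  ≥
So 13 of the 16 assignments meet the threshold.

13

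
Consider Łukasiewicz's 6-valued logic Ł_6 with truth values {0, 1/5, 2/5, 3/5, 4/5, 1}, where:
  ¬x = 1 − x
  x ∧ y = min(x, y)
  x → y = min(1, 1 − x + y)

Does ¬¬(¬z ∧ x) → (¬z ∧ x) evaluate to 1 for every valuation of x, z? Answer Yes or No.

Yes

At x = 3/5, z = 1/5, for instance:
¬z = ¬1/5 = 4/5
¬z ∧ x = 4/5 ∧ 3/5 = 3/5
¬(¬z ∧ x) = ¬3/5 = 2/5
¬¬(¬z ∧ x) = ¬2/5 = 3/5
¬¬(¬z ∧ x) → (¬z ∧ x) = 3/5 → 3/5 = 1
and checking the remaining 35 assignments likewise gives ≥ 1 in every case.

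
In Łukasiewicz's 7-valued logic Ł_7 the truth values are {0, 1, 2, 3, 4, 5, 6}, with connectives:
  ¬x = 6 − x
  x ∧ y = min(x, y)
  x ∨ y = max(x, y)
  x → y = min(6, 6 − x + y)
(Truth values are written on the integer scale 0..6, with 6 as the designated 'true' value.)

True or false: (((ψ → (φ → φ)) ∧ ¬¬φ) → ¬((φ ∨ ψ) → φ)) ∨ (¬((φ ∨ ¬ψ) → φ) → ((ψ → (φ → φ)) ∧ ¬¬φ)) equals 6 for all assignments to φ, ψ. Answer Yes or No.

No

Counterexample: take φ = 1, ψ = 0.
φ → φ = 1 → 1 = 6
ψ → (φ → φ) = 0 → 6 = 6
¬φ = ¬1 = 5
¬¬φ = ¬5 = 1
(ψ → (φ → φ)) ∧ ¬¬φ = 6 ∧ 1 = 1
φ ∨ ψ = 1 ∨ 0 = 1
(φ ∨ ψ) → φ = 1 → 1 = 6
¬((φ ∨ ψ) → φ) = ¬6 = 0
((ψ → (φ → φ)) ∧ ¬¬φ) → ¬((φ ∨ ψ) → φ) = 1 → 0 = 5
¬ψ = ¬0 = 6
φ ∨ ¬ψ = 1 ∨ 6 = 6
(φ ∨ ¬ψ) → φ = 6 → 1 = 1
¬((φ ∨ ¬ψ) → φ) = ¬1 = 5
φ → φ = 1 → 1 = 6
ψ → (φ → φ) = 0 → 6 = 6
¬φ = ¬1 = 5
¬¬φ = ¬5 = 1
(ψ → (φ → φ)) ∧ ¬¬φ = 6 ∧ 1 = 1
¬((φ ∨ ¬ψ) → φ) → ((ψ → (φ → φ)) ∧ ¬¬φ) = 5 → 1 = 2
(((ψ → (φ → φ)) ∧ ¬¬φ) → ¬((φ ∨ ψ) → φ)) ∨ (¬((φ ∨ ¬ψ) → φ) → ((ψ → (φ → φ)) ∧ ¬¬φ)) = 5 ∨ 2 = 5
This gives 5 ≠ 6.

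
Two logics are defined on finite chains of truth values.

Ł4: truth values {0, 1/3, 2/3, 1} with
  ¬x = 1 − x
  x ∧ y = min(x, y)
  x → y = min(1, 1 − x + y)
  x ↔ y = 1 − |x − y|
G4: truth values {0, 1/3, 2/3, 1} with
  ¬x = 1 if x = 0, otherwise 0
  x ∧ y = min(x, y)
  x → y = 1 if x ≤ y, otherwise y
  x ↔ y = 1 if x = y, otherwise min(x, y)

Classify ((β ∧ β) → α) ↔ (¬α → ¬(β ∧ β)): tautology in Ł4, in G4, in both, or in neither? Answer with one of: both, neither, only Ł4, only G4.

only Ł4

In Ł4: every assignment gives 1 — tautology.
In G4: at α = 1/3, β = 2/3 the value is 1/3 — not a tautology.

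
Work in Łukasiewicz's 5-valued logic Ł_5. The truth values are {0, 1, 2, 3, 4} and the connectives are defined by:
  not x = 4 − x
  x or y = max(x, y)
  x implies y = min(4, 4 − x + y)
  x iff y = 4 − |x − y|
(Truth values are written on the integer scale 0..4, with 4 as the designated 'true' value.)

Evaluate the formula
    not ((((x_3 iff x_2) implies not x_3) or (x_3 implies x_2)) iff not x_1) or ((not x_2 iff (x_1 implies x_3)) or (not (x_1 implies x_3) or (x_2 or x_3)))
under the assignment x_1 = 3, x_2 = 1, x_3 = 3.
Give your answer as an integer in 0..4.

3

x_3 iff x_2 = 3 iff 1 = 2
not x_3 = not 3 = 1
(x_3 iff x_2) implies not x_3 = 2 implies 1 = 3
x_3 implies x_2 = 3 implies 1 = 2
((x_3 iff x_2) implies not x_3) or (x_3 implies x_2) = 3 or 2 = 3
not x_1 = not 3 = 1
(((x_3 iff x_2) implies not x_3) or (x_3 implies x_2)) iff not x_1 = 3 iff 1 = 2
not ((((x_3 iff x_2) implies not x_3) or (x_3 implies x_2)) iff not x_1) = not 2 = 2
not x_2 = not 1 = 3
x_1 implies x_3 = 3 implies 3 = 4
not x_2 iff (x_1 implies x_3) = 3 iff 4 = 3
x_1 implies x_3 = 3 implies 3 = 4
not (x_1 implies x_3) = not 4 = 0
x_2 or x_3 = 1 or 3 = 3
not (x_1 implies x_3) or (x_2 or x_3) = 0 or 3 = 3
(not x_2 iff (x_1 implies x_3)) or (not (x_1 implies x_3) or (x_2 or x_3)) = 3 or 3 = 3
not ((((x_3 iff x_2) implies not x_3) or (x_3 implies x_2)) iff not x_1) or ((not x_2 iff (x_1 implies x_3)) or (not (x_1 implies x_3) or (x_2 or x_3))) = 2 or 3 = 3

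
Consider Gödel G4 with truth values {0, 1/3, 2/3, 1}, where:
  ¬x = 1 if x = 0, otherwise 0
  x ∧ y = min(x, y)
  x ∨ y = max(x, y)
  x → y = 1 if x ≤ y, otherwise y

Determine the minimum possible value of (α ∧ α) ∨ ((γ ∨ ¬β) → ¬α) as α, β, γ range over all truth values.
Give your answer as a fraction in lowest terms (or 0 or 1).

Take α = 1/3, β = 0, γ = 0:
α ∧ α = 1/3 ∧ 1/3 = 1/3
¬β = ¬0 = 1
γ ∨ ¬β = 0 ∨ 1 = 1
¬α = ¬1/3 = 0
(γ ∨ ¬β) → ¬α = 1 → 0 = 0
(α ∧ α) ∨ ((γ ∨ ¬β) → ¬α) = 1/3 ∨ 0 = 1/3
No assignment yields a value below 1/3, so this is the minimum.

1/3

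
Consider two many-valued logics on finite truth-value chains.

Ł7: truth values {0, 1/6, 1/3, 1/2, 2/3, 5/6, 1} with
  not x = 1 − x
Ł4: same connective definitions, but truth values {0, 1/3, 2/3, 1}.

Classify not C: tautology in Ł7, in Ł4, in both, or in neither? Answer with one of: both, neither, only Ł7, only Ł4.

In Ł7: at C = 1/6 the value is 5/6 — not a tautology.
In Ł4: at C = 1/3 the value is 2/3 — not a tautology.

neither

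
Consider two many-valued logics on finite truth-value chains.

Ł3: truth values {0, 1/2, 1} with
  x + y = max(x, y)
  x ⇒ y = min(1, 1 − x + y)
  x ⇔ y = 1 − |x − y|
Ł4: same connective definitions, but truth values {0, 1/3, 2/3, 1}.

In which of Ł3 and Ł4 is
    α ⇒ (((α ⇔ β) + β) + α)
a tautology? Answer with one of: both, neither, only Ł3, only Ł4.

both

In Ł3: every assignment gives 1 — tautology.
In Ł4: every assignment gives 1 — tautology.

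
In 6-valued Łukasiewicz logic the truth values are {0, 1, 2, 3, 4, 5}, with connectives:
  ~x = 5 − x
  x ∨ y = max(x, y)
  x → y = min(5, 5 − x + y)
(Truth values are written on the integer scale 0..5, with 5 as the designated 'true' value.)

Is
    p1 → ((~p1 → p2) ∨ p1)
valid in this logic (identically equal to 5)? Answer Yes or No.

At p1 = 5, p2 = 2, for instance:
~p1 = ~5 = 0
~p1 → p2 = 0 → 2 = 5
(~p1 → p2) ∨ p1 = 5 ∨ 5 = 5
p1 → ((~p1 → p2) ∨ p1) = 5 → 5 = 5
and checking the remaining 35 assignments likewise gives ≥ 5 in every case.

Yes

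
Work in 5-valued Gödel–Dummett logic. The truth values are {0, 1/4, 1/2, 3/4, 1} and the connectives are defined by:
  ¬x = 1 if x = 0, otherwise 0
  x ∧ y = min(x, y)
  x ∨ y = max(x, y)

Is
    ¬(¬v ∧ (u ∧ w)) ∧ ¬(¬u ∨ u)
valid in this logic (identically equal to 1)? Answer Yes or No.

No

Counterexample: take u = 0, v = 0, w = 0.
¬v = ¬0 = 1
u ∧ w = 0 ∧ 0 = 0
¬v ∧ (u ∧ w) = 1 ∧ 0 = 0
¬(¬v ∧ (u ∧ w)) = ¬0 = 1
¬u = ¬0 = 1
¬u ∨ u = 1 ∨ 0 = 1
¬(¬u ∨ u) = ¬1 = 0
¬(¬v ∧ (u ∧ w)) ∧ ¬(¬u ∨ u) = 1 ∧ 0 = 0
This gives 0 ≠ 1.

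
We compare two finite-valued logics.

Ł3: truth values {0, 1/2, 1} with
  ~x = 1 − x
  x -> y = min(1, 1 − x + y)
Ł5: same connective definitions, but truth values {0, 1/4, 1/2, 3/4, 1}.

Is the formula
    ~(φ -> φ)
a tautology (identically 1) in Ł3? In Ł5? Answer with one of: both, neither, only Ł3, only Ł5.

In Ł3: at φ = 0 the value is 0 — not a tautology.
In Ł5: at φ = 0 the value is 0 — not a tautology.

neither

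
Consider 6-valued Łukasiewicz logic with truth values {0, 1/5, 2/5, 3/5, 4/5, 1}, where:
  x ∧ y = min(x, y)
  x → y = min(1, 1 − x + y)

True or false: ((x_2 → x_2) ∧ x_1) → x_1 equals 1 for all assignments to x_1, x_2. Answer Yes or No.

Yes

At x_1 = 1, x_2 = 4/5, for instance:
x_2 → x_2 = 4/5 → 4/5 = 1
(x_2 → x_2) ∧ x_1 = 1 ∧ 1 = 1
((x_2 → x_2) ∧ x_1) → x_1 = 1 → 1 = 1
and checking the remaining 35 assignments likewise gives ≥ 1 in every case.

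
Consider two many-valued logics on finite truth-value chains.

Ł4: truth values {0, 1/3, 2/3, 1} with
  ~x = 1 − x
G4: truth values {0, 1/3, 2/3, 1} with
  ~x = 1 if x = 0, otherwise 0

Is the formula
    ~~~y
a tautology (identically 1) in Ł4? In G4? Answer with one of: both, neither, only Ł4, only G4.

neither

In Ł4: at y = 1/3 the value is 2/3 — not a tautology.
In G4: at y = 1/3 the value is 0 — not a tautology.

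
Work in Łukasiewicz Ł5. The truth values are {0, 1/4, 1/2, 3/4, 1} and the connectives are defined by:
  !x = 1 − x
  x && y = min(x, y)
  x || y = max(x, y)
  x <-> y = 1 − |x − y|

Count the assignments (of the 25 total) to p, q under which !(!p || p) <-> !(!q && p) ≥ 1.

6

value 1: 6 assignments (counts)
value 3/4: 3 assignments
value 1/2: 7 assignments
value 1/4: 3 assignments
value 0: 6 assignments
So 6 of the 25 assignments meet the threshold.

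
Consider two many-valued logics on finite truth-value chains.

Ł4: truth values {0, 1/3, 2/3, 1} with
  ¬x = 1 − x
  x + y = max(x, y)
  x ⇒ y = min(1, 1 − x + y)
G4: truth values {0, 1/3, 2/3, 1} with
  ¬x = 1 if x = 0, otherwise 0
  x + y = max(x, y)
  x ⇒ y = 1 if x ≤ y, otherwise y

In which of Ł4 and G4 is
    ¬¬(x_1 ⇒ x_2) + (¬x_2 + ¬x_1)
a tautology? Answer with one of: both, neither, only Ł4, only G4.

only G4

In Ł4: at x_1 = 2/3, x_2 = 1/3 the value is 2/3 — not a tautology.
In G4: every assignment gives 1 — tautology.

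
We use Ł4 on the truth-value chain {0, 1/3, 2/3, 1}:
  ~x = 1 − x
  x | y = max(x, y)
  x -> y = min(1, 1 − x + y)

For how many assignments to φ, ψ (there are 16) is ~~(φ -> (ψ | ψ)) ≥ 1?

10

φ = 0, ψ = 0 ↦ 1  ≥
φ = 0, ψ = 1/3 ↦ 1  ≥
φ = 0, ψ = 2/3 ↦ 1  ≥
φ = 0, ψ = 1 ↦ 1  ≥
φ = 1/3, ψ = 0 ↦ 2/3  <
φ = 1/3, ψ = 1/3 ↦ 1  ≥
φ = 1/3, ψ = 2/3 ↦ 1  ≥
φ = 1/3, ψ = 1 ↦ 1  ≥
φ = 2/3, ψ = 0 ↦ 1/3  <
φ = 2/3, ψ = 1/3 ↦ 2/3  <
φ = 2/3, ψ = 2/3 ↦ 1  ≥
φ = 2/3, ψ = 1 ↦ 1  ≥
φ = 1, ψ = 0 ↦ 0  <
φ = 1, ψ = 1/3 ↦ 1/3  <
φ = 1, ψ = 2/3 ↦ 2/3  <
φ = 1, ψ = 1 ↦ 1  ≥
So 10 of the 16 assignments meet the threshold.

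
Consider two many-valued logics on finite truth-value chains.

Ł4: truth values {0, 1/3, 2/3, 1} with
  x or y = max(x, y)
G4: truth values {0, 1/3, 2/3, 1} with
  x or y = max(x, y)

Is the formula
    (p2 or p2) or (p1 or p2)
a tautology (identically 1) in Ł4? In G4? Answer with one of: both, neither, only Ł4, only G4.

neither

In Ł4: at p1 = 0, p2 = 0 the value is 0 — not a tautology.
In G4: at p1 = 0, p2 = 0 the value is 0 — not a tautology.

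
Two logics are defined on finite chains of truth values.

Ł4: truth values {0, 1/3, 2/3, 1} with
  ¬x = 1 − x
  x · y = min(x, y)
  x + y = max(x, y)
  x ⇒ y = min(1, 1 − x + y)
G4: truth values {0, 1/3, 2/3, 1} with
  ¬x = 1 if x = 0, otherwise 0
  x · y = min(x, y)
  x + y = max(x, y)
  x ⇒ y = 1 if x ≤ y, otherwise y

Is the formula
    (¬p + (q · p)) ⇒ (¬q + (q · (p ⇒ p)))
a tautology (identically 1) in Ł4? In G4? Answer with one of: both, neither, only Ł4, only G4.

neither

In Ł4: at p = 0, q = 1/3 the value is 2/3 — not a tautology.
In G4: at p = 0, q = 1/3 the value is 1/3 — not a tautology.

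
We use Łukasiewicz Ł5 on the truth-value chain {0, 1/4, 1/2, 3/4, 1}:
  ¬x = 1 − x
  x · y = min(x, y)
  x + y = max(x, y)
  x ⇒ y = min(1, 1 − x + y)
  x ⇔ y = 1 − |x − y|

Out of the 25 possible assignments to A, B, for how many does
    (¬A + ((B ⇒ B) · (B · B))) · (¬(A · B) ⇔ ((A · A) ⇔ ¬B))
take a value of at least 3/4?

value 1: 5 assignments (counts)
value 3/4: 7 assignments (counts)
value 1/2: 6 assignments
value 1/4: 5 assignments
value 0: 2 assignments
So 12 of the 25 assignments meet the threshold.

12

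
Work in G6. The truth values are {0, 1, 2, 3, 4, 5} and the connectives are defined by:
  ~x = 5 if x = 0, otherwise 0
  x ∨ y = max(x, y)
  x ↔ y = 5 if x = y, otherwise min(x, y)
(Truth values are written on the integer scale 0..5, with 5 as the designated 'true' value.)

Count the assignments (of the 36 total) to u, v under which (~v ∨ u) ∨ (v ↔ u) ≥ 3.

value 5: 15 assignments (counts)
value 4: 4 assignments (counts)
value 3: 4 assignments (counts)
value 2: 4 assignments
value 1: 4 assignments
value 0: 5 assignments
So 23 of the 36 assignments meet the threshold.

23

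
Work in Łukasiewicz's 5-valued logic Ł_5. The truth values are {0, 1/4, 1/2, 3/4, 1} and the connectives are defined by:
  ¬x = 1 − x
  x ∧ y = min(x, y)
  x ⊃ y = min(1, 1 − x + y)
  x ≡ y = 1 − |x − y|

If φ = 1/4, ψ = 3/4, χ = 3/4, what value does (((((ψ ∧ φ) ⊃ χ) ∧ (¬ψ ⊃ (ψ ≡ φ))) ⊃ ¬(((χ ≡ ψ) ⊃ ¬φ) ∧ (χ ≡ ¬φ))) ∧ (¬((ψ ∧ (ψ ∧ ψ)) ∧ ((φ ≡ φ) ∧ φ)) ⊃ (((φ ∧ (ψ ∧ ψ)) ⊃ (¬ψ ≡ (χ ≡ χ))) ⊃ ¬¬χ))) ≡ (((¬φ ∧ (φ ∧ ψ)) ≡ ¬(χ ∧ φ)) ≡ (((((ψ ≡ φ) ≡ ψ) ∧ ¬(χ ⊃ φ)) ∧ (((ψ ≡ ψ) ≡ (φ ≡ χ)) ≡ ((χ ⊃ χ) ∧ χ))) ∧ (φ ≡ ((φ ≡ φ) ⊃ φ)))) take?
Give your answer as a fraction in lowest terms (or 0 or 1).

ψ ∧ φ = 3/4 ∧ 1/4 = 1/4
(ψ ∧ φ) ⊃ χ = 1/4 ⊃ 3/4 = 1
¬ψ = ¬3/4 = 1/4
ψ ≡ φ = 3/4 ≡ 1/4 = 1/2
¬ψ ⊃ (ψ ≡ φ) = 1/4 ⊃ 1/2 = 1
((ψ ∧ φ) ⊃ χ) ∧ (¬ψ ⊃ (ψ ≡ φ)) = 1 ∧ 1 = 1
χ ≡ ψ = 3/4 ≡ 3/4 = 1
¬φ = ¬1/4 = 3/4
(χ ≡ ψ) ⊃ ¬φ = 1 ⊃ 3/4 = 3/4
¬φ = ¬1/4 = 3/4
χ ≡ ¬φ = 3/4 ≡ 3/4 = 1
((χ ≡ ψ) ⊃ ¬φ) ∧ (χ ≡ ¬φ) = 3/4 ∧ 1 = 3/4
¬(((χ ≡ ψ) ⊃ ¬φ) ∧ (χ ≡ ¬φ)) = ¬3/4 = 1/4
(((ψ ∧ φ) ⊃ χ) ∧ (¬ψ ⊃ (ψ ≡ φ))) ⊃ ¬(((χ ≡ ψ) ⊃ ¬φ) ∧ (χ ≡ ¬φ)) = 1 ⊃ 1/4 = 1/4
ψ ∧ ψ = 3/4 ∧ 3/4 = 3/4
ψ ∧ (ψ ∧ ψ) = 3/4 ∧ 3/4 = 3/4
φ ≡ φ = 1/4 ≡ 1/4 = 1
(φ ≡ φ) ∧ φ = 1 ∧ 1/4 = 1/4
(ψ ∧ (ψ ∧ ψ)) ∧ ((φ ≡ φ) ∧ φ) = 3/4 ∧ 1/4 = 1/4
¬((ψ ∧ (ψ ∧ ψ)) ∧ ((φ ≡ φ) ∧ φ)) = ¬1/4 = 3/4
ψ ∧ ψ = 3/4 ∧ 3/4 = 3/4
φ ∧ (ψ ∧ ψ) = 1/4 ∧ 3/4 = 1/4
¬ψ = ¬3/4 = 1/4
χ ≡ χ = 3/4 ≡ 3/4 = 1
¬ψ ≡ (χ ≡ χ) = 1/4 ≡ 1 = 1/4
(φ ∧ (ψ ∧ ψ)) ⊃ (¬ψ ≡ (χ ≡ χ)) = 1/4 ⊃ 1/4 = 1
¬χ = ¬3/4 = 1/4
¬¬χ = ¬1/4 = 3/4
((φ ∧ (ψ ∧ ψ)) ⊃ (¬ψ ≡ (χ ≡ χ))) ⊃ ¬¬χ = 1 ⊃ 3/4 = 3/4
¬((ψ ∧ (ψ ∧ ψ)) ∧ ((φ ≡ φ) ∧ φ)) ⊃ (((φ ∧ (ψ ∧ ψ)) ⊃ (¬ψ ≡ (χ ≡ χ))) ⊃ ¬¬χ) = 3/4 ⊃ 3/4 = 1
((((ψ ∧ φ) ⊃ χ) ∧ (¬ψ ⊃ (ψ ≡ φ))) ⊃ ¬(((χ ≡ ψ) ⊃ ¬φ) ∧ (χ ≡ ¬φ))) ∧ (¬((ψ ∧ (ψ ∧ ψ)) ∧ ((φ ≡ φ) ∧ φ)) ⊃ (((φ ∧ (ψ ∧ ψ)) ⊃ (¬ψ ≡ (χ ≡ χ))) ⊃ ¬¬χ)) = 1/4 ∧ 1 = 1/4
¬φ = ¬1/4 = 3/4
φ ∧ ψ = 1/4 ∧ 3/4 = 1/4
¬φ ∧ (φ ∧ ψ) = 3/4 ∧ 1/4 = 1/4
χ ∧ φ = 3/4 ∧ 1/4 = 1/4
¬(χ ∧ φ) = ¬1/4 = 3/4
(¬φ ∧ (φ ∧ ψ)) ≡ ¬(χ ∧ φ) = 1/4 ≡ 3/4 = 1/2
ψ ≡ φ = 3/4 ≡ 1/4 = 1/2
(ψ ≡ φ) ≡ ψ = 1/2 ≡ 3/4 = 3/4
χ ⊃ φ = 3/4 ⊃ 1/4 = 1/2
¬(χ ⊃ φ) = ¬1/2 = 1/2
((ψ ≡ φ) ≡ ψ) ∧ ¬(χ ⊃ φ) = 3/4 ∧ 1/2 = 1/2
ψ ≡ ψ = 3/4 ≡ 3/4 = 1
φ ≡ χ = 1/4 ≡ 3/4 = 1/2
(ψ ≡ ψ) ≡ (φ ≡ χ) = 1 ≡ 1/2 = 1/2
χ ⊃ χ = 3/4 ⊃ 3/4 = 1
(χ ⊃ χ) ∧ χ = 1 ∧ 3/4 = 3/4
((ψ ≡ ψ) ≡ (φ ≡ χ)) ≡ ((χ ⊃ χ) ∧ χ) = 1/2 ≡ 3/4 = 3/4
(((ψ ≡ φ) ≡ ψ) ∧ ¬(χ ⊃ φ)) ∧ (((ψ ≡ ψ) ≡ (φ ≡ χ)) ≡ ((χ ⊃ χ) ∧ χ)) = 1/2 ∧ 3/4 = 1/2
φ ≡ φ = 1/4 ≡ 1/4 = 1
(φ ≡ φ) ⊃ φ = 1 ⊃ 1/4 = 1/4
φ ≡ ((φ ≡ φ) ⊃ φ) = 1/4 ≡ 1/4 = 1
((((ψ ≡ φ) ≡ ψ) ∧ ¬(χ ⊃ φ)) ∧ (((ψ ≡ ψ) ≡ (φ ≡ χ)) ≡ ((χ ⊃ χ) ∧ χ))) ∧ (φ ≡ ((φ ≡ φ) ⊃ φ)) = 1/2 ∧ 1 = 1/2
((¬φ ∧ (φ ∧ ψ)) ≡ ¬(χ ∧ φ)) ≡ (((((ψ ≡ φ) ≡ ψ) ∧ ¬(χ ⊃ φ)) ∧ (((ψ ≡ ψ) ≡ (φ ≡ χ)) ≡ ((χ ⊃ χ) ∧ χ))) ∧ (φ ≡ ((φ ≡ φ) ⊃ φ))) = 1/2 ≡ 1/2 = 1
(((((ψ ∧ φ) ⊃ χ) ∧ (¬ψ ⊃ (ψ ≡ φ))) ⊃ ¬(((χ ≡ ψ) ⊃ ¬φ) ∧ (χ ≡ ¬φ))) ∧ (¬((ψ ∧ (ψ ∧ ψ)) ∧ ((φ ≡ φ) ∧ φ)) ⊃ (((φ ∧ (ψ ∧ ψ)) ⊃ (¬ψ ≡ (χ ≡ χ))) ⊃ ¬¬χ))) ≡ (((¬φ ∧ (φ ∧ ψ)) ≡ ¬(χ ∧ φ)) ≡ (((((ψ ≡ φ) ≡ ψ) ∧ ¬(χ ⊃ φ)) ∧ (((ψ ≡ ψ) ≡ (φ ≡ χ)) ≡ ((χ ⊃ χ) ∧ χ))) ∧ (φ ≡ ((φ ≡ φ) ⊃ φ)))) = 1/4 ≡ 1 = 1/4

1/4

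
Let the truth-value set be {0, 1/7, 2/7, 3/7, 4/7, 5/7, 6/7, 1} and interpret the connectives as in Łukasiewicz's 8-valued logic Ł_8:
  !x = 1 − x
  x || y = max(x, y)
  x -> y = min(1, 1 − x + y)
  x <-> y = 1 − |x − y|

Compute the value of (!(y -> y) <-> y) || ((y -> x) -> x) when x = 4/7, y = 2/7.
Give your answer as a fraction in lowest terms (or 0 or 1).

5/7

y -> y = 2/7 -> 2/7 = 1
!(y -> y) = !1 = 0
!(y -> y) <-> y = 0 <-> 2/7 = 5/7
y -> x = 2/7 -> 4/7 = 1
(y -> x) -> x = 1 -> 4/7 = 4/7
(!(y -> y) <-> y) || ((y -> x) -> x) = 5/7 || 4/7 = 5/7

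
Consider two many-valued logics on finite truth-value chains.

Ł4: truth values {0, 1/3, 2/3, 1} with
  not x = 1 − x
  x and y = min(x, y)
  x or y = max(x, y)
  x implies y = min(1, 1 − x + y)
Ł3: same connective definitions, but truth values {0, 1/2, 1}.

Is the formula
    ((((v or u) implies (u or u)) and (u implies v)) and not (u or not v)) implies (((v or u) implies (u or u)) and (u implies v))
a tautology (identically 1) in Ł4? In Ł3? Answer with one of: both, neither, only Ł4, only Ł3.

both

In Ł4: every assignment gives 1 — tautology.
In Ł3: every assignment gives 1 — tautology.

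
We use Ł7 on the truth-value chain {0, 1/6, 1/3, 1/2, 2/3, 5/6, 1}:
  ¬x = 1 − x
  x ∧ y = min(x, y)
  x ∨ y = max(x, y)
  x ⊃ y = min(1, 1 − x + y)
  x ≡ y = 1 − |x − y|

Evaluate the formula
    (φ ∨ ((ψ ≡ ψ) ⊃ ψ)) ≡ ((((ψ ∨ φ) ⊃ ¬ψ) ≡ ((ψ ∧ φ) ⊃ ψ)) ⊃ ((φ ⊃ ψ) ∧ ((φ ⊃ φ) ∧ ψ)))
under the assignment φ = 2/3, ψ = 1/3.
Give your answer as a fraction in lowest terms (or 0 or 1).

ψ ≡ ψ = 1/3 ≡ 1/3 = 1
(ψ ≡ ψ) ⊃ ψ = 1 ⊃ 1/3 = 1/3
φ ∨ ((ψ ≡ ψ) ⊃ ψ) = 2/3 ∨ 1/3 = 2/3
ψ ∨ φ = 1/3 ∨ 2/3 = 2/3
¬ψ = ¬1/3 = 2/3
(ψ ∨ φ) ⊃ ¬ψ = 2/3 ⊃ 2/3 = 1
ψ ∧ φ = 1/3 ∧ 2/3 = 1/3
(ψ ∧ φ) ⊃ ψ = 1/3 ⊃ 1/3 = 1
((ψ ∨ φ) ⊃ ¬ψ) ≡ ((ψ ∧ φ) ⊃ ψ) = 1 ≡ 1 = 1
φ ⊃ ψ = 2/3 ⊃ 1/3 = 2/3
φ ⊃ φ = 2/3 ⊃ 2/3 = 1
(φ ⊃ φ) ∧ ψ = 1 ∧ 1/3 = 1/3
(φ ⊃ ψ) ∧ ((φ ⊃ φ) ∧ ψ) = 2/3 ∧ 1/3 = 1/3
(((ψ ∨ φ) ⊃ ¬ψ) ≡ ((ψ ∧ φ) ⊃ ψ)) ⊃ ((φ ⊃ ψ) ∧ ((φ ⊃ φ) ∧ ψ)) = 1 ⊃ 1/3 = 1/3
(φ ∨ ((ψ ≡ ψ) ⊃ ψ)) ≡ ((((ψ ∨ φ) ⊃ ¬ψ) ≡ ((ψ ∧ φ) ⊃ ψ)) ⊃ ((φ ⊃ ψ) ∧ ((φ ⊃ φ) ∧ ψ))) = 2/3 ≡ 1/3 = 2/3

2/3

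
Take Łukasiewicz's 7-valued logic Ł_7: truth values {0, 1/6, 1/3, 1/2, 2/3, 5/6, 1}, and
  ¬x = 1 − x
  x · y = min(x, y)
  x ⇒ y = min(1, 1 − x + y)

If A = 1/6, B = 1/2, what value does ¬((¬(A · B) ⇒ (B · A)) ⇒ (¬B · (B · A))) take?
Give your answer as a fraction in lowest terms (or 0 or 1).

A · B = 1/6 · 1/2 = 1/6
¬(A · B) = ¬1/6 = 5/6
B · A = 1/2 · 1/6 = 1/6
¬(A · B) ⇒ (B · A) = 5/6 ⇒ 1/6 = 1/3
¬B = ¬1/2 = 1/2
B · A = 1/2 · 1/6 = 1/6
¬B · (B · A) = 1/2 · 1/6 = 1/6
(¬(A · B) ⇒ (B · A)) ⇒ (¬B · (B · A)) = 1/3 ⇒ 1/6 = 5/6
¬((¬(A · B) ⇒ (B · A)) ⇒ (¬B · (B · A))) = ¬5/6 = 1/6

1/6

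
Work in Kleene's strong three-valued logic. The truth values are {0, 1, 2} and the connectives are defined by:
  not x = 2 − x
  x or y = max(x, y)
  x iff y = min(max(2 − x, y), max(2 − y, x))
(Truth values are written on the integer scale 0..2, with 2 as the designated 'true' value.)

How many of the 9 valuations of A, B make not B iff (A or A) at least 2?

2

A = 0, B = 0 ↦ 0  <
A = 0, B = 1 ↦ 1  <
A = 0, B = 2 ↦ 2  ≥
A = 1, B = 0 ↦ 1  <
A = 1, B = 1 ↦ 1  <
A = 1, B = 2 ↦ 1  <
A = 2, B = 0 ↦ 2  ≥
A = 2, B = 1 ↦ 1  <
A = 2, B = 2 ↦ 0  <
So 2 of the 9 assignments meet the threshold.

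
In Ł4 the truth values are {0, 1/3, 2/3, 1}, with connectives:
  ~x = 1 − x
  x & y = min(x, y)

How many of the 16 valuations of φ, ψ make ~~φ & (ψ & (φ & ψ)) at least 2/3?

4

φ = 0, ψ = 0 ↦ 0  <
φ = 0, ψ = 1/3 ↦ 0  <
φ = 0, ψ = 2/3 ↦ 0  <
φ = 0, ψ = 1 ↦ 0  <
φ = 1/3, ψ = 0 ↦ 0  <
φ = 1/3, ψ = 1/3 ↦ 1/3  <
φ = 1/3, ψ = 2/3 ↦ 1/3  <
φ = 1/3, ψ = 1 ↦ 1/3  <
φ = 2/3, ψ = 0 ↦ 0  <
φ = 2/3, ψ = 1/3 ↦ 1/3  <
φ = 2/3, ψ = 2/3 ↦ 2/3  ≥
φ = 2/3, ψ = 1 ↦ 2/3  ≥
φ = 1, ψ = 0 ↦ 0  <
φ = 1, ψ = 1/3 ↦ 1/3  <
φ = 1, ψ = 2/3 ↦ 2/3  ≥
φ = 1, ψ = 1 ↦ 1  ≥
So 4 of the 16 assignments meet the threshold.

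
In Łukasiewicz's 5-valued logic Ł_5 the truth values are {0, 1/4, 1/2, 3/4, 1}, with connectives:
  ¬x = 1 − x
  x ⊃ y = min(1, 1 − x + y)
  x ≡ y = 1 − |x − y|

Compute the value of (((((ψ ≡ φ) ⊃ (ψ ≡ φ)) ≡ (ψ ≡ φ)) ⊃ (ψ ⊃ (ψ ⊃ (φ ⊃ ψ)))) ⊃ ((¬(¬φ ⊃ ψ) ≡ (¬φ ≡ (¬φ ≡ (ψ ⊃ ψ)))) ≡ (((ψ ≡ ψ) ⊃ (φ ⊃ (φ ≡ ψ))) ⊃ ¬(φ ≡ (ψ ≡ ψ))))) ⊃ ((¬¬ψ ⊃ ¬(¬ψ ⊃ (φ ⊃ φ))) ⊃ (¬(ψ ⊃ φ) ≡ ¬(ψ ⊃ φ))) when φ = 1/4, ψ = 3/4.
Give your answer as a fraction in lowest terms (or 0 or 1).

1

ψ ≡ φ = 3/4 ≡ 1/4 = 1/2
ψ ≡ φ = 3/4 ≡ 1/4 = 1/2
(ψ ≡ φ) ⊃ (ψ ≡ φ) = 1/2 ⊃ 1/2 = 1
ψ ≡ φ = 3/4 ≡ 1/4 = 1/2
((ψ ≡ φ) ⊃ (ψ ≡ φ)) ≡ (ψ ≡ φ) = 1 ≡ 1/2 = 1/2
φ ⊃ ψ = 1/4 ⊃ 3/4 = 1
ψ ⊃ (φ ⊃ ψ) = 3/4 ⊃ 1 = 1
ψ ⊃ (ψ ⊃ (φ ⊃ ψ)) = 3/4 ⊃ 1 = 1
(((ψ ≡ φ) ⊃ (ψ ≡ φ)) ≡ (ψ ≡ φ)) ⊃ (ψ ⊃ (ψ ⊃ (φ ⊃ ψ))) = 1/2 ⊃ 1 = 1
¬φ = ¬1/4 = 3/4
¬φ ⊃ ψ = 3/4 ⊃ 3/4 = 1
¬(¬φ ⊃ ψ) = ¬1 = 0
¬φ = ¬1/4 = 3/4
¬φ = ¬1/4 = 3/4
ψ ⊃ ψ = 3/4 ⊃ 3/4 = 1
¬φ ≡ (ψ ⊃ ψ) = 3/4 ≡ 1 = 3/4
¬φ ≡ (¬φ ≡ (ψ ⊃ ψ)) = 3/4 ≡ 3/4 = 1
¬(¬φ ⊃ ψ) ≡ (¬φ ≡ (¬φ ≡ (ψ ⊃ ψ))) = 0 ≡ 1 = 0
ψ ≡ ψ = 3/4 ≡ 3/4 = 1
φ ≡ ψ = 1/4 ≡ 3/4 = 1/2
φ ⊃ (φ ≡ ψ) = 1/4 ⊃ 1/2 = 1
(ψ ≡ ψ) ⊃ (φ ⊃ (φ ≡ ψ)) = 1 ⊃ 1 = 1
ψ ≡ ψ = 3/4 ≡ 3/4 = 1
φ ≡ (ψ ≡ ψ) = 1/4 ≡ 1 = 1/4
¬(φ ≡ (ψ ≡ ψ)) = ¬1/4 = 3/4
((ψ ≡ ψ) ⊃ (φ ⊃ (φ ≡ ψ))) ⊃ ¬(φ ≡ (ψ ≡ ψ)) = 1 ⊃ 3/4 = 3/4
(¬(¬φ ⊃ ψ) ≡ (¬φ ≡ (¬φ ≡ (ψ ⊃ ψ)))) ≡ (((ψ ≡ ψ) ⊃ (φ ⊃ (φ ≡ ψ))) ⊃ ¬(φ ≡ (ψ ≡ ψ))) = 0 ≡ 3/4 = 1/4
((((ψ ≡ φ) ⊃ (ψ ≡ φ)) ≡ (ψ ≡ φ)) ⊃ (ψ ⊃ (ψ ⊃ (φ ⊃ ψ)))) ⊃ ((¬(¬φ ⊃ ψ) ≡ (¬φ ≡ (¬φ ≡ (ψ ⊃ ψ)))) ≡ (((ψ ≡ ψ) ⊃ (φ ⊃ (φ ≡ ψ))) ⊃ ¬(φ ≡ (ψ ≡ ψ)))) = 1 ⊃ 1/4 = 1/4
¬ψ = ¬3/4 = 1/4
¬¬ψ = ¬1/4 = 3/4
¬ψ = ¬3/4 = 1/4
φ ⊃ φ = 1/4 ⊃ 1/4 = 1
¬ψ ⊃ (φ ⊃ φ) = 1/4 ⊃ 1 = 1
¬(¬ψ ⊃ (φ ⊃ φ)) = ¬1 = 0
¬¬ψ ⊃ ¬(¬ψ ⊃ (φ ⊃ φ)) = 3/4 ⊃ 0 = 1/4
ψ ⊃ φ = 3/4 ⊃ 1/4 = 1/2
¬(ψ ⊃ φ) = ¬1/2 = 1/2
ψ ⊃ φ = 3/4 ⊃ 1/4 = 1/2
¬(ψ ⊃ φ) = ¬1/2 = 1/2
¬(ψ ⊃ φ) ≡ ¬(ψ ⊃ φ) = 1/2 ≡ 1/2 = 1
(¬¬ψ ⊃ ¬(¬ψ ⊃ (φ ⊃ φ))) ⊃ (¬(ψ ⊃ φ) ≡ ¬(ψ ⊃ φ)) = 1/4 ⊃ 1 = 1
(((((ψ ≡ φ) ⊃ (ψ ≡ φ)) ≡ (ψ ≡ φ)) ⊃ (ψ ⊃ (ψ ⊃ (φ ⊃ ψ)))) ⊃ ((¬(¬φ ⊃ ψ) ≡ (¬φ ≡ (¬φ ≡ (ψ ⊃ ψ)))) ≡ (((ψ ≡ ψ) ⊃ (φ ⊃ (φ ≡ ψ))) ⊃ ¬(φ ≡ (ψ ≡ ψ))))) ⊃ ((¬¬ψ ⊃ ¬(¬ψ ⊃ (φ ⊃ φ))) ⊃ (¬(ψ ⊃ φ) ≡ ¬(ψ ⊃ φ))) = 1/4 ⊃ 1 = 1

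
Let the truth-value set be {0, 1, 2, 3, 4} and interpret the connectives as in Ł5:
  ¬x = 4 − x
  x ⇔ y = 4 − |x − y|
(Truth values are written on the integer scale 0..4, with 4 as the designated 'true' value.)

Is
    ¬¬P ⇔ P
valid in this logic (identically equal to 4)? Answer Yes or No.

P = 0 ↦ 4
P = 1 ↦ 4
P = 2 ↦ 4
P = 3 ↦ 4
P = 4 ↦ 4
Every assignment gives a value ≥ 4.

Yes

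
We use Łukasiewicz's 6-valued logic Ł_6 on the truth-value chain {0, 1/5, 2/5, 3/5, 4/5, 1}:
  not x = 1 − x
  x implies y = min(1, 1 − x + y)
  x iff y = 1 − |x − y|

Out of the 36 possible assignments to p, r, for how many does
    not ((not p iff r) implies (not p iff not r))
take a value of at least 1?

value 1: 2 assignments (counts)
value 3/5: 6 assignments
value 1/5: 10 assignments
value 0: 18 assignments
So 2 of the 36 assignments meet the threshold.

2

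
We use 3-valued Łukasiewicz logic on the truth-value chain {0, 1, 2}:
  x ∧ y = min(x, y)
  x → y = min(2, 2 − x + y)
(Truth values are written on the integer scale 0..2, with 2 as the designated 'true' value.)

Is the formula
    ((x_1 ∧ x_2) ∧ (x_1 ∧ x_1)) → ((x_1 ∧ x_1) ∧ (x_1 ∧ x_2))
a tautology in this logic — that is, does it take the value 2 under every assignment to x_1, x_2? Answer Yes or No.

Yes

x_1 = 0, x_2 = 0 ↦ 2
x_1 = 0, x_2 = 1 ↦ 2
x_1 = 0, x_2 = 2 ↦ 2
x_1 = 1, x_2 = 0 ↦ 2
x_1 = 1, x_2 = 1 ↦ 2
x_1 = 1, x_2 = 2 ↦ 2
x_1 = 2, x_2 = 0 ↦ 2
x_1 = 2, x_2 = 1 ↦ 2
x_1 = 2, x_2 = 2 ↦ 2
Every assignment gives a value ≥ 2.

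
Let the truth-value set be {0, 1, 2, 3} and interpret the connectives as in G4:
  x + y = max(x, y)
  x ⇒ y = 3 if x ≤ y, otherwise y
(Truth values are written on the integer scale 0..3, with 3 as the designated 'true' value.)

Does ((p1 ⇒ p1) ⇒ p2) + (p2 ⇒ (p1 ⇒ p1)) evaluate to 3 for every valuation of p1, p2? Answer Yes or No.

Yes

p1 = 0, p2 = 0 ↦ 3
p1 = 0, p2 = 1 ↦ 3
p1 = 0, p2 = 2 ↦ 3
p1 = 0, p2 = 3 ↦ 3
p1 = 1, p2 = 0 ↦ 3
p1 = 1, p2 = 1 ↦ 3
p1 = 1, p2 = 2 ↦ 3
p1 = 1, p2 = 3 ↦ 3
p1 = 2, p2 = 0 ↦ 3
p1 = 2, p2 = 1 ↦ 3
p1 = 2, p2 = 2 ↦ 3
p1 = 2, p2 = 3 ↦ 3
p1 = 3, p2 = 0 ↦ 3
p1 = 3, p2 = 1 ↦ 3
p1 = 3, p2 = 2 ↦ 3
p1 = 3, p2 = 3 ↦ 3
Every assignment gives a value ≥ 3.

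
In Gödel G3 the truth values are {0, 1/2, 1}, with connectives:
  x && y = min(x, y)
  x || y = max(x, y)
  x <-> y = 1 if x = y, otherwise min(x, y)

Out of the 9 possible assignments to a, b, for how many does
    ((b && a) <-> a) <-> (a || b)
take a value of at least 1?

3

a = 0, b = 0 ↦ 0  <
a = 0, b = 1/2 ↦ 1/2  <
a = 0, b = 1 ↦ 1  ≥
a = 1/2, b = 0 ↦ 0  <
a = 1/2, b = 1/2 ↦ 1/2  <
a = 1/2, b = 1 ↦ 1  ≥
a = 1, b = 0 ↦ 0  <
a = 1, b = 1/2 ↦ 1/2  <
a = 1, b = 1 ↦ 1  ≥
So 3 of the 9 assignments meet the threshold.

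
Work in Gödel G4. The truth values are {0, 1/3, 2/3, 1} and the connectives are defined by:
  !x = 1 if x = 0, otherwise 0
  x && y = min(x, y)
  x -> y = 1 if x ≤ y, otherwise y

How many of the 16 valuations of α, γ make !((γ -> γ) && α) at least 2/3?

α = 0, γ = 0 ↦ 1  ≥
α = 0, γ = 1/3 ↦ 1  ≥
α = 0, γ = 2/3 ↦ 1  ≥
α = 0, γ = 1 ↦ 1  ≥
α = 1/3, γ = 0 ↦ 0  <
α = 1/3, γ = 1/3 ↦ 0  <
α = 1/3, γ = 2/3 ↦ 0  <
α = 1/3, γ = 1 ↦ 0  <
α = 2/3, γ = 0 ↦ 0  <
α = 2/3, γ = 1/3 ↦ 0  <
α = 2/3, γ = 2/3 ↦ 0  <
α = 2/3, γ = 1 ↦ 0  <
α = 1, γ = 0 ↦ 0  <
α = 1, γ = 1/3 ↦ 0  <
α = 1, γ = 2/3 ↦ 0  <
α = 1, γ = 1 ↦ 0  <
So 4 of the 16 assignments meet the threshold.

4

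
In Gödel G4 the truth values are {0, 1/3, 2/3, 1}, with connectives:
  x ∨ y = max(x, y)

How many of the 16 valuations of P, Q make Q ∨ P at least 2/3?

12

P = 0, Q = 0 ↦ 0  <
P = 0, Q = 1/3 ↦ 1/3  <
P = 0, Q = 2/3 ↦ 2/3  ≥
P = 0, Q = 1 ↦ 1  ≥
P = 1/3, Q = 0 ↦ 1/3  <
P = 1/3, Q = 1/3 ↦ 1/3  <
P = 1/3, Q = 2/3 ↦ 2/3  ≥
P = 1/3, Q = 1 ↦ 1  ≥
P = 2/3, Q = 0 ↦ 2/3  ≥
P = 2/3, Q = 1/3 ↦ 2/3  ≥
P = 2/3, Q = 2/3 ↦ 2/3  ≥
P = 2/3, Q = 1 ↦ 1  ≥
P = 1, Q = 0 ↦ 1  ≥
P = 1, Q = 1/3 ↦ 1  ≥
P = 1, Q = 2/3 ↦ 1  ≥
P = 1, Q = 1 ↦ 1  ≥
So 12 of the 16 assignments meet the threshold.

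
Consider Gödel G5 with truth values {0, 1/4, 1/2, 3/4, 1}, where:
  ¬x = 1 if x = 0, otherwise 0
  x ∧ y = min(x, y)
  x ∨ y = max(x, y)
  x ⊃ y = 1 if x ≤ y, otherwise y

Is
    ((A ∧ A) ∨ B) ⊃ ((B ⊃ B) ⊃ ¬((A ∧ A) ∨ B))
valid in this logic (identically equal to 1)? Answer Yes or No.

Counterexample: take A = 0, B = 1/4.
A ∧ A = 0 ∧ 0 = 0
(A ∧ A) ∨ B = 0 ∨ 1/4 = 1/4
B ⊃ B = 1/4 ⊃ 1/4 = 1
A ∧ A = 0 ∧ 0 = 0
(A ∧ A) ∨ B = 0 ∨ 1/4 = 1/4
¬((A ∧ A) ∨ B) = ¬1/4 = 0
(B ⊃ B) ⊃ ¬((A ∧ A) ∨ B) = 1 ⊃ 0 = 0
((A ∧ A) ∨ B) ⊃ ((B ⊃ B) ⊃ ¬((A ∧ A) ∨ B)) = 1/4 ⊃ 0 = 0
This gives 0 ≠ 1.

No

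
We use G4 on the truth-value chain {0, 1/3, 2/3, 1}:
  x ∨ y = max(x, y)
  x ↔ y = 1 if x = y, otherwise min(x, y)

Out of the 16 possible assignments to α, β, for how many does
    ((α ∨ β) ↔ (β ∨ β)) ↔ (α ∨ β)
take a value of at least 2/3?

α = 0, β = 0 ↦ 0  <
α = 0, β = 1/3 ↦ 1/3  <
α = 0, β = 2/3 ↦ 2/3  ≥
α = 0, β = 1 ↦ 1  ≥
α = 1/3, β = 0 ↦ 0  <
α = 1/3, β = 1/3 ↦ 1/3  <
α = 1/3, β = 2/3 ↦ 2/3  ≥
α = 1/3, β = 1 ↦ 1  ≥
α = 2/3, β = 0 ↦ 0  <
α = 2/3, β = 1/3 ↦ 1/3  <
α = 2/3, β = 2/3 ↦ 2/3  ≥
α = 2/3, β = 1 ↦ 1  ≥
α = 1, β = 0 ↦ 0  <
α = 1, β = 1/3 ↦ 1/3  <
α = 1, β = 2/3 ↦ 2/3  ≥
α = 1, β = 1 ↦ 1  ≥
So 8 of the 16 assignments meet the threshold.

8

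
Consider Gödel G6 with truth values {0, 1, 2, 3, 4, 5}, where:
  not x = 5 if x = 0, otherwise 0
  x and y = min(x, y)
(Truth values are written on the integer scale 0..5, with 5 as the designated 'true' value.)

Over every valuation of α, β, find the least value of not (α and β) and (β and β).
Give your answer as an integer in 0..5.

0

Take α = 0, β = 0:
α and β = 0 and 0 = 0
not (α and β) = not 0 = 5
β and β = 0 and 0 = 0
not (α and β) and (β and β) = 5 and 0 = 0
No assignment yields a value below 0, so this is the minimum.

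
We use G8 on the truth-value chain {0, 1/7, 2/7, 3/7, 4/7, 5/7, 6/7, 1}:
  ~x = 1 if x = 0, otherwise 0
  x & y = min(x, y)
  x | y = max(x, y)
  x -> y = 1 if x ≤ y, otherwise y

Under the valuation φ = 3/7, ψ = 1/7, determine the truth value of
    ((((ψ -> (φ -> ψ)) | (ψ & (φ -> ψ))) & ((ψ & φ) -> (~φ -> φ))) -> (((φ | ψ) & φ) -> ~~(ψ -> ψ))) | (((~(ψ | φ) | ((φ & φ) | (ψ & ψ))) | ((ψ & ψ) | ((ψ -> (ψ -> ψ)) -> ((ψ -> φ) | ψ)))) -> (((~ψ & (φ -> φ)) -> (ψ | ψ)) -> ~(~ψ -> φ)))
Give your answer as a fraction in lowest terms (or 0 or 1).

1

φ -> ψ = 3/7 -> 1/7 = 1/7
ψ -> (φ -> ψ) = 1/7 -> 1/7 = 1
φ -> ψ = 3/7 -> 1/7 = 1/7
ψ & (φ -> ψ) = 1/7 & 1/7 = 1/7
(ψ -> (φ -> ψ)) | (ψ & (φ -> ψ)) = 1 | 1/7 = 1
ψ & φ = 1/7 & 3/7 = 1/7
~φ = ~3/7 = 0
~φ -> φ = 0 -> 3/7 = 1
(ψ & φ) -> (~φ -> φ) = 1/7 -> 1 = 1
((ψ -> (φ -> ψ)) | (ψ & (φ -> ψ))) & ((ψ & φ) -> (~φ -> φ)) = 1 & 1 = 1
φ | ψ = 3/7 | 1/7 = 3/7
(φ | ψ) & φ = 3/7 & 3/7 = 3/7
ψ -> ψ = 1/7 -> 1/7 = 1
~(ψ -> ψ) = ~1 = 0
~~(ψ -> ψ) = ~0 = 1
((φ | ψ) & φ) -> ~~(ψ -> ψ) = 3/7 -> 1 = 1
(((ψ -> (φ -> ψ)) | (ψ & (φ -> ψ))) & ((ψ & φ) -> (~φ -> φ))) -> (((φ | ψ) & φ) -> ~~(ψ -> ψ)) = 1 -> 1 = 1
ψ | φ = 1/7 | 3/7 = 3/7
~(ψ | φ) = ~3/7 = 0
φ & φ = 3/7 & 3/7 = 3/7
ψ & ψ = 1/7 & 1/7 = 1/7
(φ & φ) | (ψ & ψ) = 3/7 | 1/7 = 3/7
~(ψ | φ) | ((φ & φ) | (ψ & ψ)) = 0 | 3/7 = 3/7
ψ & ψ = 1/7 & 1/7 = 1/7
ψ -> ψ = 1/7 -> 1/7 = 1
ψ -> (ψ -> ψ) = 1/7 -> 1 = 1
ψ -> φ = 1/7 -> 3/7 = 1
(ψ -> φ) | ψ = 1 | 1/7 = 1
(ψ -> (ψ -> ψ)) -> ((ψ -> φ) | ψ) = 1 -> 1 = 1
(ψ & ψ) | ((ψ -> (ψ -> ψ)) -> ((ψ -> φ) | ψ)) = 1/7 | 1 = 1
(~(ψ | φ) | ((φ & φ) | (ψ & ψ))) | ((ψ & ψ) | ((ψ -> (ψ -> ψ)) -> ((ψ -> φ) | ψ))) = 3/7 | 1 = 1
~ψ = ~1/7 = 0
φ -> φ = 3/7 -> 3/7 = 1
~ψ & (φ -> φ) = 0 & 1 = 0
ψ | ψ = 1/7 | 1/7 = 1/7
(~ψ & (φ -> φ)) -> (ψ | ψ) = 0 -> 1/7 = 1
~ψ = ~1/7 = 0
~ψ -> φ = 0 -> 3/7 = 1
~(~ψ -> φ) = ~1 = 0
((~ψ & (φ -> φ)) -> (ψ | ψ)) -> ~(~ψ -> φ) = 1 -> 0 = 0
((~(ψ | φ) | ((φ & φ) | (ψ & ψ))) | ((ψ & ψ) | ((ψ -> (ψ -> ψ)) -> ((ψ -> φ) | ψ)))) -> (((~ψ & (φ -> φ)) -> (ψ | ψ)) -> ~(~ψ -> φ)) = 1 -> 0 = 0
((((ψ -> (φ -> ψ)) | (ψ & (φ -> ψ))) & ((ψ & φ) -> (~φ -> φ))) -> (((φ | ψ) & φ) -> ~~(ψ -> ψ))) | (((~(ψ | φ) | ((φ & φ) | (ψ & ψ))) | ((ψ & ψ) | ((ψ -> (ψ -> ψ)) -> ((ψ -> φ) | ψ)))) -> (((~ψ & (φ -> φ)) -> (ψ | ψ)) -> ~(~ψ -> φ))) = 1 | 0 = 1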